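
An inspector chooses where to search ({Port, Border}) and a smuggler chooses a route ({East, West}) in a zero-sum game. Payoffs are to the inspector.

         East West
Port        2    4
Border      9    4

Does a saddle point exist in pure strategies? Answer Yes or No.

Row minima: Port → 2, Border → 4; maximin = 4.
Column maxima: East → 9, West → 4; minimax = 4.
maximin = minimax = 4, so a saddle point exists.

Yes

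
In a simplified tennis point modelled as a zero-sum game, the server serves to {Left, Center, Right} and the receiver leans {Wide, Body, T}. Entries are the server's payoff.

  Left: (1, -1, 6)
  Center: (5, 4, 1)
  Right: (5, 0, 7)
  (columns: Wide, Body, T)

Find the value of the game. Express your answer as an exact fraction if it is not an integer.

14/5

Row minima: Left → -1, Center → 1, Right → 0; maximin = 1.
Column maxima: Wide → 5, Body → 4, T → 7; minimax = 4.
1 ≠ 4, so there is no saddle point; optimal play is mixed.
Left is strictly dominated by Right, so the server never plays it.
Wide is strictly dominated by Body (it gives the server strictly more in every row), so the receiver never plays it.
On the remaining 2×2 (Center, Right vs Body, T):
Let the server play Center with probability p. Expected payoff against Body: 4p + 0(1−p) = 4p; against T: 1p + 7(1−p) = −6p + 7.
Setting these equal: 4p = −6p + 7 ⇒ 10p = 7 ⇒ p = 7/10, and the value is (4)·(7/10) = 14/5.
For the receiver: with q = P(Body), equating Center's and Right's payoffs gives 3q + 1 = −7q + 7 ⇒ q = 3/5.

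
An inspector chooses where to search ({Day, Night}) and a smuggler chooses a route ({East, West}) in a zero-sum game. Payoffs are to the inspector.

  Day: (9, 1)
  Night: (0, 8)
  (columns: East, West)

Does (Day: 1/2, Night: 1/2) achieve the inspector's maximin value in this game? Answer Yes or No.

Against East this mix gives (1/2)·9 + (1/2)·0 = 9/2.
Against West this mix gives (1/2)·1 + (1/2)·8 = 9/2.
All of the smuggler's active replies (East, West) yield 9/2, and no column does worse for the inspector. The mix makes the smuggler indifferent and guarantees 9/2, so it is optimal.

Yes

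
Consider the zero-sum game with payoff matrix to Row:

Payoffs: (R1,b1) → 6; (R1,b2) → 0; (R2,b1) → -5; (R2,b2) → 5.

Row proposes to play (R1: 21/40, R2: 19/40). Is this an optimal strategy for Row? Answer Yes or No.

No

Against b1 this mix gives (21/40)·6 + (19/40)·(-5) = 31/40.
Against b2 this mix gives (21/40)·0 + (19/40)·5 = 19/8.
Column will play b1, holding Row to 31/40. Shifting weight toward the row that does better against b1 would raise this floor (the equalizing mix achieves 15/8 against both b1 and b2), so the proposed strategy is not optimal.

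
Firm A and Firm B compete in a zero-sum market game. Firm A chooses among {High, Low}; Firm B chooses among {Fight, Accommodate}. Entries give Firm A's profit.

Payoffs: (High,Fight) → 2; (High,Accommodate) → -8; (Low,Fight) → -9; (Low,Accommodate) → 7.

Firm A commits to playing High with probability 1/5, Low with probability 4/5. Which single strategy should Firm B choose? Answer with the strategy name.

Fight

If Firm B plays Fight, Firm A's expected payoff is (1/5)·2 + (4/5)·(-9) = -34/5.
If Firm B plays Accommodate, Firm A's expected payoff is (1/5)·(-8) + (4/5)·7 = 4.
Firm B minimizes Firm A's payoff; the smallest is -34/5, so the best response is Fight.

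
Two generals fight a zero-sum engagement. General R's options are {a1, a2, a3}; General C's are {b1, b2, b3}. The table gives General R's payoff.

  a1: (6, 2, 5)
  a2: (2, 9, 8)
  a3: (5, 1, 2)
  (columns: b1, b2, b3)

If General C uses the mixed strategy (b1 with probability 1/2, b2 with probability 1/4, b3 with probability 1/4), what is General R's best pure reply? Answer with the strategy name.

Expected payoff of a1: (1/2)·6 + (1/4)·2 + (1/4)·5 = 19/4.
Expected payoff of a2: (1/2)·2 + (1/4)·9 + (1/4)·8 = 21/4.
Expected payoff of a3: (1/2)·5 + (1/4)·1 + (1/4)·2 = 13/4.
The largest is 21/4, so General R's best response is a2.

a2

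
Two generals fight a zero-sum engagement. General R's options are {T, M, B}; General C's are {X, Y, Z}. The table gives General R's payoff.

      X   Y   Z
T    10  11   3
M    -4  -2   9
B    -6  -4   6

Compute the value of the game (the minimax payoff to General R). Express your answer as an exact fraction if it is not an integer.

51/10

Row minima: T → 3, M → -4, B → -6; maximin = 3.
Column maxima: X → 10, Y → 11, Z → 9; minimax = 9.
3 ≠ 9, so there is no saddle point; optimal play is mixed.
B is strictly dominated by M, so General R never plays it.
Y is strictly dominated by X (it gives General R strictly more in every row), so General C never plays it.
On the remaining 2×2 (T, M vs X, Z):
Let General R play T with probability p. Expected payoff against X: 10p + (-4)(1−p) = 14p − 4; against Z: 3p + 9(1−p) = −6p + 9.
Setting these equal: 14p − 4 = −6p + 9 ⇒ 20p = 13 ⇒ p = 13/20, and the value is (14)·(13/20) − 4 = 51/10.
For General C: with q = P(X), equating T's and M's payoffs gives 7q + 3 = −13q + 9 ⇒ q = 3/10.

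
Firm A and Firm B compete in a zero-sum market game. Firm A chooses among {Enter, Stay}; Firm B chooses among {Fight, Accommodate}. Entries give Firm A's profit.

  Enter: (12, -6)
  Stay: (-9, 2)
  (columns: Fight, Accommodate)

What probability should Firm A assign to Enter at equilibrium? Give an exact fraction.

Row minima: Enter → -6, Stay → -9; maximin = -6.
Column maxima: Fight → 12, Accommodate → 2; minimax = 2.
-6 ≠ 2, so there is no saddle point; optimal play is mixed.
Let Firm A play Enter with probability p. Expected payoff against Fight: 12p + (-9)(1−p) = 21p − 9; against Accommodate: (-6)p + 2(1−p) = −8p + 2.
Setting these equal: 21p − 9 = −8p + 2 ⇒ 29p = 11 ⇒ p = 11/29, and the value is (21)·(11/29) − 9 = -30/29.
For Firm B: with q = P(Fight), equating Enter's and Stay's payoffs gives 18q − 6 = −11q + 2 ⇒ q = 8/29.

11/29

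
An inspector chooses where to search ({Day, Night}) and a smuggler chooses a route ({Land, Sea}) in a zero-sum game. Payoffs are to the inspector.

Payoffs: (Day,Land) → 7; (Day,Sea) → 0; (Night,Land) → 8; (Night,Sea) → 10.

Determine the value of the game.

8

Row minima: Day → 0, Night → 8; maximin = 8.
Column maxima: Land → 8, Sea → 10; minimax = 8.
Since maximin = minimax = 8, there is a saddle point and the value is 8.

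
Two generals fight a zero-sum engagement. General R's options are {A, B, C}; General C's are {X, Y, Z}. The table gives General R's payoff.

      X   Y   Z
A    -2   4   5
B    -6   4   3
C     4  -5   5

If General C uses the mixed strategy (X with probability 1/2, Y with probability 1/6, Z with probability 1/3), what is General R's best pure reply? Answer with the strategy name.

Expected payoff of A: (1/2)·(-2) + (1/6)·4 + (1/3)·5 = 4/3.
Expected payoff of B: (1/2)·(-6) + (1/6)·4 + (1/3)·3 = -4/3.
Expected payoff of C: (1/2)·4 + (1/6)·(-5) + (1/3)·5 = 17/6.
The largest is 17/6, so General R's best response is C.

C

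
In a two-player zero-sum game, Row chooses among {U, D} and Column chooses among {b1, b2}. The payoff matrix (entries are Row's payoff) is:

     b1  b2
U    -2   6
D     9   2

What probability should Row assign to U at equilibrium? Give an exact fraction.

Row minima: U → -2, D → 2; maximin = 2.
Column maxima: b1 → 9, b2 → 6; minimax = 6.
2 ≠ 6, so there is no saddle point; optimal play is mixed.
Let Row play U with probability p. Expected payoff against b1: (-2)p + 9(1−p) = −11p + 9; against b2: 6p + 2(1−p) = 4p + 2.
Setting these equal: −11p + 9 = 4p + 2 ⇒ −15p = -7 ⇒ p = 7/15, and the value is (-11)·(7/15) + 9 = 58/15.
For Column: with q = P(b1), equating U's and D's payoffs gives −8q + 6 = 7q + 2 ⇒ q = 4/15.

7/15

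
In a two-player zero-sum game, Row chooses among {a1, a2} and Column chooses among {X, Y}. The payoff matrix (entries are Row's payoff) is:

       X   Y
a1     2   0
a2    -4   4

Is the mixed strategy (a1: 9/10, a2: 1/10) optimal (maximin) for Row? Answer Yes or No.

Against X this mix gives (9/10)·2 + (1/10)·(-4) = 7/5.
Against Y this mix gives (9/10)·0 + (1/10)·4 = 2/5.
Column will play Y, holding Row to 2/5. Shifting weight toward the row that does better against Y would raise this floor (the equalizing mix achieves 4/5 against both Y and X), so the proposed strategy is not optimal.

No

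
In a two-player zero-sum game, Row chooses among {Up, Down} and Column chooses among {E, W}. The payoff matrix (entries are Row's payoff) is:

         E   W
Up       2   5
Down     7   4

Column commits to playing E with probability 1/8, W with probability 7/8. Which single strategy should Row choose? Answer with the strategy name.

Up

Expected payoff of Up: (1/8)·2 + (7/8)·5 = 37/8.
Expected payoff of Down: (1/8)·7 + (7/8)·4 = 35/8.
The largest is 37/8, so Row's best response is Up.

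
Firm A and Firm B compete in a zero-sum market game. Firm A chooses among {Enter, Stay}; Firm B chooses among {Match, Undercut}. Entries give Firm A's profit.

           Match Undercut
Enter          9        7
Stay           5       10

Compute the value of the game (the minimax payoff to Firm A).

55/7

Row minima: Enter → 7, Stay → 5; maximin = 7.
Column maxima: Match → 9, Undercut → 10; minimax = 9.
7 ≠ 9, so there is no saddle point; optimal play is mixed.
Let Firm A play Enter with probability p. Expected payoff against Match: 9p + 5(1−p) = 4p + 5; against Undercut: 7p + 10(1−p) = −3p + 10.
Setting these equal: 4p + 5 = −3p + 10 ⇒ 7p = 5 ⇒ p = 5/7, and the value is (4)·(5/7) + 5 = 55/7.
For Firm B: with q = P(Match), equating Enter's and Stay's payoffs gives 2q + 7 = −5q + 10 ⇒ q = 3/7.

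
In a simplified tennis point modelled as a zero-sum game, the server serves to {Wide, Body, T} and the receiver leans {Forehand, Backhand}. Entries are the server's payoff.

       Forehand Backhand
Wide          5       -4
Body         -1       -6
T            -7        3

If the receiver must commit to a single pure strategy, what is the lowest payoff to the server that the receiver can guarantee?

3

Column maxima: Forehand → 5, Backhand → 3.
The smallest of these is 3.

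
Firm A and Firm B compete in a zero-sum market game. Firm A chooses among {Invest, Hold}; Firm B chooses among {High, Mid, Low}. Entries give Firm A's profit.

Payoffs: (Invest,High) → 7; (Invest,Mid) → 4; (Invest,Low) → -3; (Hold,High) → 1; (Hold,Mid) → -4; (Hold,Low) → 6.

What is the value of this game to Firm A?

Row minima: Invest → -3, Hold → -4; maximin = -3.
Column maxima: High → 7, Mid → 4, Low → 6; minimax = 4.
-3 ≠ 4, so there is no saddle point; optimal play is mixed.
High is strictly dominated by Mid (it gives Firm A strictly more in every row), so Firm B never plays it.
On the remaining 2×2 (Invest, Hold vs Mid, Low):
Let Firm A play Invest with probability p. Expected payoff against Mid: 4p + (-4)(1−p) = 8p − 4; against Low: (-3)p + 6(1−p) = −9p + 6.
Setting these equal: 8p − 4 = −9p + 6 ⇒ 17p = 10 ⇒ p = 10/17, and the value is (8)·(10/17) − 4 = 12/17.
For Firm B: with q = P(Mid), equating Invest's and Hold's payoffs gives 7q − 3 = −10q + 6 ⇒ q = 9/17.

12/17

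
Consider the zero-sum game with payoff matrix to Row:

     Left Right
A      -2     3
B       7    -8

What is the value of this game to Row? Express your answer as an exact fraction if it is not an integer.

1/4

Row minima: A → -2, B → -8; maximin = -2.
Column maxima: Left → 7, Right → 3; minimax = 3.
-2 ≠ 3, so there is no saddle point; optimal play is mixed.
Let Row play A with probability p. Expected payoff against Left: (-2)p + 7(1−p) = −9p + 7; against Right: 3p + (-8)(1−p) = 11p − 8.
Setting these equal: −9p + 7 = 11p − 8 ⇒ −20p = -15 ⇒ p = 3/4, and the value is (-9)·(3/4) + 7 = 1/4.
For Column: with q = P(Left), equating A's and B's payoffs gives −5q + 3 = 15q − 8 ⇒ q = 11/20.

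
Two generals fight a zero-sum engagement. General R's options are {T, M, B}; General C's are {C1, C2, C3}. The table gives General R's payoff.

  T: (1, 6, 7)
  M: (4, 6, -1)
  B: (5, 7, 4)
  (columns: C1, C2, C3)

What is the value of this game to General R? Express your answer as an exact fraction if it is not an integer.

Row minima: T → 1, M → -1, B → 4; maximin = 4.
Column maxima: C1 → 5, C2 → 7, C3 → 7; minimax = 5.
4 ≠ 5, so there is no saddle point; optimal play is mixed.
M is strictly dominated by B, so General R never plays it.
C2 is strictly dominated by C1 (it gives General R strictly more in every row), so General C never plays it.
On the remaining 2×2 (T, B vs C1, C3):
Let General R play T with probability p. Expected payoff against C1: 1p + 5(1−p) = −4p + 5; against C3: 7p + 4(1−p) = 3p + 4.
Setting these equal: −4p + 5 = 3p + 4 ⇒ −7p = -1 ⇒ p = 1/7, and the value is (-4)·(1/7) + 5 = 31/7.
For General C: with q = P(C1), equating T's and B's payoffs gives −6q + 7 = q + 4 ⇒ q = 3/7.

31/7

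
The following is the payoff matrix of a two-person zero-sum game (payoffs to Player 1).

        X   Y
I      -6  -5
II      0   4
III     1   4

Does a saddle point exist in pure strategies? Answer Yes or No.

Yes

Row minima: I → -6, II → 0, III → 1; maximin = 1.
Column maxima: X → 1, Y → 4; minimax = 1.
maximin = minimax = 1, so a saddle point exists.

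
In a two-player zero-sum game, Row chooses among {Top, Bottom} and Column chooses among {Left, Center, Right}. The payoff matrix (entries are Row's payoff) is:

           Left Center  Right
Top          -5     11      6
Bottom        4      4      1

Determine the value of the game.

Row minima: Top → -5, Bottom → 1; maximin = 1.
Column maxima: Left → 4, Center → 11, Right → 6; minimax = 4.
1 ≠ 4, so there is no saddle point; optimal play is mixed.
Center is strictly dominated by Right (it gives Row strictly more in every row), so Column never plays it.
On the remaining 2×2 (Top, Bottom vs Left, Right):
Let Row play Top with probability p. Expected payoff against Left: (-5)p + 4(1−p) = −9p + 4; against Right: 6p + 1(1−p) = 5p + 1.
Setting these equal: −9p + 4 = 5p + 1 ⇒ −14p = -3 ⇒ p = 3/14, and the value is (-9)·(3/14) + 4 = 29/14.
For Column: with q = P(Left), equating Top's and Bottom's payoffs gives −11q + 6 = 3q + 1 ⇒ q = 5/14.

29/14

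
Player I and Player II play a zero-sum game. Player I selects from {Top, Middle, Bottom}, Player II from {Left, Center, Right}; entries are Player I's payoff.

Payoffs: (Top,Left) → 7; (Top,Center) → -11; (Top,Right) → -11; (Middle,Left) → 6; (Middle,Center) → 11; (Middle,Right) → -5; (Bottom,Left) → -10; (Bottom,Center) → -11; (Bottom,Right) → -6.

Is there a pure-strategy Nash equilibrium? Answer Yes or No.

Row minima: Top → -11, Middle → -5, Bottom → -11; maximin = -5.
Column maxima: Left → 7, Center → 11, Right → -5; minimax = -5.
maximin = minimax = -5, so a saddle point exists.

Yes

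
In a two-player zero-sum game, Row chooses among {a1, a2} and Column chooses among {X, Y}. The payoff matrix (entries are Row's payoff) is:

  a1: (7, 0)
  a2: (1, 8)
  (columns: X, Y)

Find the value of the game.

Row minima: a1 → 0, a2 → 1; maximin = 1.
Column maxima: X → 7, Y → 8; minimax = 7.
1 ≠ 7, so there is no saddle point; optimal play is mixed.
Let Row play a1 with probability p. Expected payoff against X: 7p + 1(1−p) = 6p + 1; against Y: 0p + 8(1−p) = −8p + 8.
Setting these equal: 6p + 1 = −8p + 8 ⇒ 14p = 7 ⇒ p = 1/2, and the value is (6)·(1/2) + 1 = 4.
For Column: with q = P(X), equating a1's and a2's payoffs gives 7q = −7q + 8 ⇒ q = 4/7.

4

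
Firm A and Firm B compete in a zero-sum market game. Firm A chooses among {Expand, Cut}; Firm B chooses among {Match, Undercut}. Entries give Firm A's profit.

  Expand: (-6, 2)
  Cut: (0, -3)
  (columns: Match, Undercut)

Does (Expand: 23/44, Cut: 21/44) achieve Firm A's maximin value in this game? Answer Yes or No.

No

Against Match this mix gives (23/44)·(-6) + (21/44)·0 = -69/22.
Against Undercut this mix gives (23/44)·2 + (21/44)·(-3) = -17/44.
Firm B will play Match, holding Firm A to -69/22. Shifting weight toward the row that does better against Match would raise this floor (the equalizing mix achieves -18/11 against both Match and Undercut), so the proposed strategy is not optimal.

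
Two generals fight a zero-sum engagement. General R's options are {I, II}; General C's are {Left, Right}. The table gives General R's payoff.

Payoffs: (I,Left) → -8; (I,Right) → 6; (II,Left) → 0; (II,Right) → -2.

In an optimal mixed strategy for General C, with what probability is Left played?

1/2

Row minima: I → -8, II → -2; maximin = -2.
Column maxima: Left → 0, Right → 6; minimax = 0.
-2 ≠ 0, so there is no saddle point; optimal play is mixed.
Let General R play I with probability p. Expected payoff against Left: (-8)p + 0(1−p) = −8p; against Right: 6p + (-2)(1−p) = 8p − 2.
Setting these equal: −8p = 8p − 2 ⇒ −16p = -2 ⇒ p = 1/8, and the value is (-8)·(1/8) = -1.
For General C: with q = P(Left), equating I's and II's payoffs gives −14q + 6 = 2q − 2 ⇒ q = 1/2.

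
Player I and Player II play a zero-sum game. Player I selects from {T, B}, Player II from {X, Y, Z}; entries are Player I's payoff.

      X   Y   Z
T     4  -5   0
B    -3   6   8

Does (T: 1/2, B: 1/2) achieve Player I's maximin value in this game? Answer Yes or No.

Against X this mix gives (1/2)·4 + (1/2)·(-3) = 1/2.
Against Y this mix gives (1/2)·(-5) + (1/2)·6 = 1/2.
Against Z this mix gives (1/2)·0 + (1/2)·8 = 4.
All of Player II's active replies (X, Y) yield 1/2, and no column does worse for Player I. The mix makes Player II indifferent and guarantees 1/2, so it is optimal.

Yes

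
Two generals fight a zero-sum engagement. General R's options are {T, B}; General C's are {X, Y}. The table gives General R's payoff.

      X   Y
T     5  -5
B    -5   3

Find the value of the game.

-5/9

Row minima: T → -5, B → -5; maximin = -5.
Column maxima: X → 5, Y → 3; minimax = 3.
-5 ≠ 3, so there is no saddle point; optimal play is mixed.
Let General R play T with probability p. Expected payoff against X: 5p + (-5)(1−p) = 10p − 5; against Y: (-5)p + 3(1−p) = −8p + 3.
Setting these equal: 10p − 5 = −8p + 3 ⇒ 18p = 8 ⇒ p = 4/9, and the value is (10)·(4/9) − 5 = -5/9.
For General C: with q = P(X), equating T's and B's payoffs gives 10q − 5 = −8q + 3 ⇒ q = 4/9.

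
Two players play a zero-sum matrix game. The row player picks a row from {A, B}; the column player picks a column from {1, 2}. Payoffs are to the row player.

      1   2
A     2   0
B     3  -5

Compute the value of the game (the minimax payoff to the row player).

Row minima: A → 0, B → -5; maximin = 0.
Column maxima: 1 → 3, 2 → 0; minimax = 0.
Since maximin = minimax = 0, there is a saddle point and the value is 0.

0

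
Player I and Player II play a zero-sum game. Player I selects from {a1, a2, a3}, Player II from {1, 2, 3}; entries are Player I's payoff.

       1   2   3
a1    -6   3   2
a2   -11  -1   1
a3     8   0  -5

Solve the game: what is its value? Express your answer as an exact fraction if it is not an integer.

Row minima: a1 → -6, a2 → -11, a3 → -5; maximin = -5.
Column maxima: 1 → 8, 2 → 3, 3 → 2; minimax = 2.
-5 ≠ 2, so there is no saddle point; optimal play is mixed.
a2 is strictly dominated by a1, so Player I never plays it.
With a2 eliminated, 2 is strictly dominated by 3 (it gives Player I strictly more in every remaining row), so Player II never plays it.
On the remaining 2×2 (a1, a3 vs 1, 3):
Let Player I play a1 with probability p. Expected payoff against 1: (-6)p + 8(1−p) = −14p + 8; against 3: 2p + (-5)(1−p) = 7p − 5.
Setting these equal: −14p + 8 = 7p − 5 ⇒ −21p = -13 ⇒ p = 13/21, and the value is (-14)·(13/21) + 8 = -2/3.
For Player II: with q = P(1), equating a1's and a3's payoffs gives −8q + 2 = 13q − 5 ⇒ q = 1/3.

-2/3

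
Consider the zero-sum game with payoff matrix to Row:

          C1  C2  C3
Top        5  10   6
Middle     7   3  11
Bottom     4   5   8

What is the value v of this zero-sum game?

Row minima: Top → 5, Middle → 3, Bottom → 4; maximin = 5.
Column maxima: C1 → 7, C2 → 10, C3 → 11; minimax = 7.
5 ≠ 7, so there is no saddle point; optimal play is mixed.
C3 is strictly dominated by C1 (it gives Row strictly more in every row), so Column never plays it.
With C3 eliminated, Bottom is strictly dominated by Top (Top gives Row strictly more in every remaining column), so Row never plays it.
On the remaining 2×2 (Top, Middle vs C1, C2):
Let Row play Top with probability p. Expected payoff against C1: 5p + 7(1−p) = −2p + 7; against C2: 10p + 3(1−p) = 7p + 3.
Setting these equal: −2p + 7 = 7p + 3 ⇒ −9p = -4 ⇒ p = 4/9, and the value is (-2)·(4/9) + 7 = 55/9.
For Column: with q = P(C1), equating Top's and Middle's payoffs gives −5q + 10 = 4q + 3 ⇒ q = 7/9.

55/9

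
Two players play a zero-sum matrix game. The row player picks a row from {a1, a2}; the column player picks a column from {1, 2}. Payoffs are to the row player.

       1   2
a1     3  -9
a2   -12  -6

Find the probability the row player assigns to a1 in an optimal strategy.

Row minima: a1 → -9, a2 → -12; maximin = -9.
Column maxima: 1 → 3, 2 → -6; minimax = -6.
-9 ≠ -6, so there is no saddle point; optimal play is mixed.
Let the row player play a1 with probability p. Expected payoff against 1: 3p + (-12)(1−p) = 15p − 12; against 2: (-9)p + (-6)(1−p) = −3p − 6.
Setting these equal: 15p − 12 = −3p − 6 ⇒ 18p = 6 ⇒ p = 1/3, and the value is (15)·(1/3) − 12 = -7.
For the column player: with q = P(1), equating a1's and a2's payoffs gives 12q − 9 = −6q − 6 ⇒ q = 1/6.

1/3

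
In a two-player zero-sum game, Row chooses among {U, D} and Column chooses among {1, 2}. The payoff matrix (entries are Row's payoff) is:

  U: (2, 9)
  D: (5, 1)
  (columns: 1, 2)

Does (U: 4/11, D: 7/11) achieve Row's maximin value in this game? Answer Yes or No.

Against 1 this mix gives (4/11)·2 + (7/11)·5 = 43/11.
Against 2 this mix gives (4/11)·9 + (7/11)·1 = 43/11.
All of Column's active replies (1, 2) yield 43/11, and no column does worse for Row. The mix makes Column indifferent and guarantees 43/11, so it is optimal.

Yes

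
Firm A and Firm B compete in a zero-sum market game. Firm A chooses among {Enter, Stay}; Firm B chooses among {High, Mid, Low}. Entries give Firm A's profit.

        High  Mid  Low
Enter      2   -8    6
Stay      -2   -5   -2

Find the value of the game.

Row minima: Enter → -8, Stay → -5; maximin = -5.
Column maxima: High → 2, Mid → -5, Low → 6; minimax = -5.
Since maximin = minimax = -5, there is a saddle point and the value is -5.

-5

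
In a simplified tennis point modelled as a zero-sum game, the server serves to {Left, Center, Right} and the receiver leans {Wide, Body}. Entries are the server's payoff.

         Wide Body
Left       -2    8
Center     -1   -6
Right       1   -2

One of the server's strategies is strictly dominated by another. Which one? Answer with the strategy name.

Center

Right gives a strictly higher payoff than Center against every column: 1 > -1, -2 > -6.
So Center is strictly dominated and the server never plays it.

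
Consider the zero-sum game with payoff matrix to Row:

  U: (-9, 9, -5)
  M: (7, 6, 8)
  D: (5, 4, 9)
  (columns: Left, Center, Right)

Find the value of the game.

117/19

Row minima: U → -9, M → 6, D → 4; maximin = 6.
Column maxima: Left → 7, Center → 9, Right → 9; minimax = 7.
6 ≠ 7, so there is no saddle point; optimal play is mixed.
Right is strictly dominated by Left (it gives Row strictly more in every row), so Column never plays it.
With Right eliminated, D is strictly dominated by M (M gives Row strictly more in every remaining column), so Row never plays it.
On the remaining 2×2 (U, M vs Left, Center):
Let Row play U with probability p. Expected payoff against Left: (-9)p + 7(1−p) = −16p + 7; against Center: 9p + 6(1−p) = 3p + 6.
Setting these equal: −16p + 7 = 3p + 6 ⇒ −19p = -1 ⇒ p = 1/19, and the value is (-16)·(1/19) + 7 = 117/19.
For Column: with q = P(Left), equating U's and M's payoffs gives −18q + 9 = q + 6 ⇒ q = 3/19.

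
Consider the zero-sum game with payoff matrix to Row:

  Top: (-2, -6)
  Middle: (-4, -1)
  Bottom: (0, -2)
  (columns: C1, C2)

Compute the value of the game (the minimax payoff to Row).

-8/5

Row minima: Top → -6, Middle → -4, Bottom → -2; maximin = -2.
Column maxima: C1 → 0, C2 → -1; minimax = -1.
-2 ≠ -1, so there is no saddle point; optimal play is mixed.
Top is strictly dominated by Bottom, so Row never plays it.
On the remaining 2×2 (Middle, Bottom vs C1, C2):
Let Row play Middle with probability p. Expected payoff against C1: (-4)p + 0(1−p) = −4p; against C2: (-1)p + (-2)(1−p) = p − 2.
Setting these equal: −4p = p − 2 ⇒ −5p = -2 ⇒ p = 2/5, and the value is (-4)·(2/5) = -8/5.
For Column: with q = P(C1), equating Middle's and Bottom's payoffs gives −3q − 1 = 2q − 2 ⇒ q = 1/5.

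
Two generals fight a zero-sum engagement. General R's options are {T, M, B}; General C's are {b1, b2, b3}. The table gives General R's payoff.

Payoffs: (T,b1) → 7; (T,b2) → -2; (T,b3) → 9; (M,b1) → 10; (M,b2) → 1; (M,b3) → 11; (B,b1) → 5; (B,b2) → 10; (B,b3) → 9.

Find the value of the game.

Row minima: T → -2, M → 1, B → 5; maximin = 5.
Column maxima: b1 → 10, b2 → 10, b3 → 11; minimax = 10.
5 ≠ 10, so there is no saddle point; optimal play is mixed.
T is strictly dominated by M, so General R never plays it.
b3 is strictly dominated by b1 (it gives General R strictly more in every row), so General C never plays it.
On the remaining 2×2 (M, B vs b1, b2):
Let General R play M with probability p. Expected payoff against b1: 10p + 5(1−p) = 5p + 5; against b2: 1p + 10(1−p) = −9p + 10.
Setting these equal: 5p + 5 = −9p + 10 ⇒ 14p = 5 ⇒ p = 5/14, and the value is (5)·(5/14) + 5 = 95/14.
For General C: with q = P(b1), equating M's and B's payoffs gives 9q + 1 = −5q + 10 ⇒ q = 9/14.

95/14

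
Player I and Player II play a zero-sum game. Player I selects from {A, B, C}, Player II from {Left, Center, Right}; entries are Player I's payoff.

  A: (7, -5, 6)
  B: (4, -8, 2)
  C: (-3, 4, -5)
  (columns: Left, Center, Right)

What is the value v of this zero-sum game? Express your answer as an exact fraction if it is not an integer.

-1/20

Row minima: A → -5, B → -8, C → -5; maximin = -5.
Column maxima: Left → 7, Center → 4, Right → 6; minimax = 4.
-5 ≠ 4, so there is no saddle point; optimal play is mixed.
B is strictly dominated by A, so Player I never plays it.
Left is strictly dominated by Right (it gives Player I strictly more in every row), so Player II never plays it.
On the remaining 2×2 (A, C vs Center, Right):
Let Player I play A with probability p. Expected payoff against Center: (-5)p + 4(1−p) = −9p + 4; against Right: 6p + (-5)(1−p) = 11p − 5.
Setting these equal: −9p + 4 = 11p − 5 ⇒ −20p = -9 ⇒ p = 9/20, and the value is (-9)·(9/20) + 4 = -1/20.
For Player II: with q = P(Center), equating A's and C's payoffs gives −11q + 6 = 9q − 5 ⇒ q = 11/20.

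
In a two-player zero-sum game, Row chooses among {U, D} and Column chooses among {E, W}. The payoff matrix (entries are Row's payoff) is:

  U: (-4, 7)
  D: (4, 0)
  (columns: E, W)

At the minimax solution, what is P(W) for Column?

Row minima: U → -4, D → 0; maximin = 0.
Column maxima: E → 4, W → 7; minimax = 4.
0 ≠ 4, so there is no saddle point; optimal play is mixed.
Let Row play U with probability p. Expected payoff against E: (-4)p + 4(1−p) = −8p + 4; against W: 7p + 0(1−p) = 7p.
Setting these equal: −8p + 4 = 7p ⇒ −15p = -4 ⇒ p = 4/15, and the value is (-8)·(4/15) + 4 = 28/15.
For Column: with q = P(E), equating U's and D's payoffs gives −11q + 7 = 4q ⇒ q = 7/15.

8/15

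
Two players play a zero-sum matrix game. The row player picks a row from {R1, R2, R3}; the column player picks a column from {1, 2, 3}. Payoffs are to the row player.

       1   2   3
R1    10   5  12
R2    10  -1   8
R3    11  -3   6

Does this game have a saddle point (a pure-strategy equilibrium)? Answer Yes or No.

Row minima: R1 → 5, R2 → -1, R3 → -3; maximin = 5.
Column maxima: 1 → 11, 2 → 5, 3 → 12; minimax = 5.
maximin = minimax = 5, so a saddle point exists.

Yes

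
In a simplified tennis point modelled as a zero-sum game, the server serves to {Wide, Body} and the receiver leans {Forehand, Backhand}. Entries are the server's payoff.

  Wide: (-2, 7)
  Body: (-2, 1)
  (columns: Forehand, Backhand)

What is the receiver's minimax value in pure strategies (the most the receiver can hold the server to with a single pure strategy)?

Column maxima: Forehand → -2, Backhand → 7.
The smallest of these is -2.

-2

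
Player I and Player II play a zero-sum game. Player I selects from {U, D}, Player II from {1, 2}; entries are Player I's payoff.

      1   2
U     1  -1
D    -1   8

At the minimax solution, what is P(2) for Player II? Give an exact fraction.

2/11

Row minima: U → -1, D → -1; maximin = -1.
Column maxima: 1 → 1, 2 → 8; minimax = 1.
-1 ≠ 1, so there is no saddle point; optimal play is mixed.
Let Player I play U with probability p. Expected payoff against 1: 1p + (-1)(1−p) = 2p − 1; against 2: (-1)p + 8(1−p) = −9p + 8.
Setting these equal: 2p − 1 = −9p + 8 ⇒ 11p = 9 ⇒ p = 9/11, and the value is (2)·(9/11) − 1 = 7/11.
For Player II: with q = P(1), equating U's and D's payoffs gives 2q − 1 = −9q + 8 ⇒ q = 9/11.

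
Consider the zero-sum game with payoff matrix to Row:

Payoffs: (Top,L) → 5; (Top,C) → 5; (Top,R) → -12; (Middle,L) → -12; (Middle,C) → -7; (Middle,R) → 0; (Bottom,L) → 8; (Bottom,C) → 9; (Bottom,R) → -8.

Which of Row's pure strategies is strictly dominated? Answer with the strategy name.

Bottom gives a strictly higher payoff than Top against every column: 8 > 5, 9 > 5, -8 > -12.
So Top is strictly dominated and Row never plays it.

Top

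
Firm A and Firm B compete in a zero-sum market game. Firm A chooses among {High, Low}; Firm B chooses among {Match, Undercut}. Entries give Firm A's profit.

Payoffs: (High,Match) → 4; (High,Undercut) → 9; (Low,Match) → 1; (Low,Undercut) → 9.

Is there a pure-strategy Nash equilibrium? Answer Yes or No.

Yes

Row minima: High → 4, Low → 1; maximin = 4.
Column maxima: Match → 4, Undercut → 9; minimax = 4.
maximin = minimax = 4, so a saddle point exists.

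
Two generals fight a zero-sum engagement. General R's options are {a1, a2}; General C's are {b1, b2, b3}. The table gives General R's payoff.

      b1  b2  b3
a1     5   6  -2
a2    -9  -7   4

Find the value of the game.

Row minima: a1 → -2, a2 → -9; maximin = -2.
Column maxima: b1 → 5, b2 → 6, b3 → 4; minimax = 4.
-2 ≠ 4, so there is no saddle point; optimal play is mixed.
b2 is strictly dominated by b1 (it gives General R strictly more in every row), so General C never plays it.
On the remaining 2×2 (a1, a2 vs b1, b3):
Let General R play a1 with probability p. Expected payoff against b1: 5p + (-9)(1−p) = 14p − 9; against b3: (-2)p + 4(1−p) = −6p + 4.
Setting these equal: 14p − 9 = −6p + 4 ⇒ 20p = 13 ⇒ p = 13/20, and the value is (14)·(13/20) − 9 = 1/10.
For General C: with q = P(b1), equating a1's and a2's payoffs gives 7q − 2 = −13q + 4 ⇒ q = 3/10.

1/10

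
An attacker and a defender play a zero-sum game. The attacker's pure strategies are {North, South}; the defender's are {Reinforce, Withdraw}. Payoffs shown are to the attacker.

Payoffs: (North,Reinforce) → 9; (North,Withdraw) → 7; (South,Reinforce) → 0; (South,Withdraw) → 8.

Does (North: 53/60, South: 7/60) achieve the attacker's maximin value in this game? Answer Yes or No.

Against Reinforce this mix gives (53/60)·9 + (7/60)·0 = 159/20.
Against Withdraw this mix gives (53/60)·7 + (7/60)·8 = 427/60.
The defender will play Withdraw, holding the attacker to 427/60. Shifting weight toward the row that does better against Withdraw would raise this floor (the equalizing mix achieves 36/5 against both Withdraw and Reinforce), so the proposed strategy is not optimal.

No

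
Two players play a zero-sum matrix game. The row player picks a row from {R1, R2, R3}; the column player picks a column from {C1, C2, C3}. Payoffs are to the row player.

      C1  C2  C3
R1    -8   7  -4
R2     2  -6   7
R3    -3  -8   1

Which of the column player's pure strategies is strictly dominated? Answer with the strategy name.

C3

C1 holds the row player's payoff strictly below C3 in every row: -8 < -4, 2 < 7, -3 < 1.
So C3 is strictly dominated for the column player.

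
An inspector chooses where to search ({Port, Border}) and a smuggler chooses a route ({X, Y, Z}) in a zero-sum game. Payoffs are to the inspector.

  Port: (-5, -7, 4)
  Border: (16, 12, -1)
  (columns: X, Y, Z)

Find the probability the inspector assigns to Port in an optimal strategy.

Row minima: Port → -7, Border → -1; maximin = -1.
Column maxima: X → 16, Y → 12, Z → 4; minimax = 4.
-1 ≠ 4, so there is no saddle point; optimal play is mixed.
X is strictly dominated by Y (it gives the inspector strictly more in every row), so the smuggler never plays it.
On the remaining 2×2 (Port, Border vs Y, Z):
Let the inspector play Port with probability p. Expected payoff against Y: (-7)p + 12(1−p) = −19p + 12; against Z: 4p + (-1)(1−p) = 5p − 1.
Setting these equal: −19p + 12 = 5p − 1 ⇒ −24p = -13 ⇒ p = 13/24, and the value is (-19)·(13/24) + 12 = 41/24.
For the smuggler: with q = P(Y), equating Port's and Border's payoffs gives −11q + 4 = 13q − 1 ⇒ q = 5/24.

13/24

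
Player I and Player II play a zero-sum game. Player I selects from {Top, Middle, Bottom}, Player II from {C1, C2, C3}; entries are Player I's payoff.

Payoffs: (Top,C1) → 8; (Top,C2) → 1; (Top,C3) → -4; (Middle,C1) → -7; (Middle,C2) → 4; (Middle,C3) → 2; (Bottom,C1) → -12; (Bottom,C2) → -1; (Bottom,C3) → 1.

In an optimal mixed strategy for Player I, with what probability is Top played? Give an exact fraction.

3/7

Row minima: Top → -4, Middle → -7, Bottom → -12; maximin = -4.
Column maxima: C1 → 8, C2 → 4, C3 → 2; minimax = 2.
-4 ≠ 2, so there is no saddle point; optimal play is mixed.
Bottom is strictly dominated by Middle, so Player I never plays it.
With Bottom eliminated, C2 is strictly dominated by C3 (it gives Player I strictly more in every remaining row), so Player II never plays it.
On the remaining 2×2 (Top, Middle vs C1, C3):
Let Player I play Top with probability p. Expected payoff against C1: 8p + (-7)(1−p) = 15p − 7; against C3: (-4)p + 2(1−p) = −6p + 2.
Setting these equal: 15p − 7 = −6p + 2 ⇒ 21p = 9 ⇒ p = 3/7, and the value is (15)·(3/7) − 7 = -4/7.
For Player II: with q = P(C1), equating Top's and Middle's payoffs gives 12q − 4 = −9q + 2 ⇒ q = 2/7.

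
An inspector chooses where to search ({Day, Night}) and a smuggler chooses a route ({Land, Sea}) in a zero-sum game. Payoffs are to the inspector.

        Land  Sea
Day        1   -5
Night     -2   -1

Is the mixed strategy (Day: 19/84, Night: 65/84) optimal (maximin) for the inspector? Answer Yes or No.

Against Land this mix gives (19/84)·1 + (65/84)·(-2) = -37/28.
Against Sea this mix gives (19/84)·(-5) + (65/84)·(-1) = -40/21.
The smuggler will play Sea, holding the inspector to -40/21. Shifting weight toward the row that does better against Sea would raise this floor (the equalizing mix achieves -11/7 against both Sea and Land), so the proposed strategy is not optimal.

No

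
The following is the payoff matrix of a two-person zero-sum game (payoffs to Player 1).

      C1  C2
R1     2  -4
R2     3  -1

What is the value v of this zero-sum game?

-1

Row minima: R1 → -4, R2 → -1; maximin = -1.
Column maxima: C1 → 3, C2 → -1; minimax = -1.
Since maximin = minimax = -1, there is a saddle point and the value is -1.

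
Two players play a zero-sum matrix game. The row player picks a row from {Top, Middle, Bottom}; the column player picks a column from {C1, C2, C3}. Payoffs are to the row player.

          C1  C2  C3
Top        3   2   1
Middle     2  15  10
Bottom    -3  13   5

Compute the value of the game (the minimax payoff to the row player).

Row minima: Top → 1, Middle → 2, Bottom → -3; maximin = 2.
Column maxima: C1 → 3, C2 → 15, C3 → 10; minimax = 3.
2 ≠ 3, so there is no saddle point; optimal play is mixed.
Bottom is strictly dominated by Middle, so the row player never plays it.
C2 is strictly dominated by C3 (it gives the row player strictly more in every row), so the column player never plays it.
On the remaining 2×2 (Top, Middle vs C1, C3):
Let the row player play Top with probability p. Expected payoff against C1: 3p + 2(1−p) = p + 2; against C3: 1p + 10(1−p) = −9p + 10.
Setting these equal: p + 2 = −9p + 10 ⇒ 10p = 8 ⇒ p = 4/5, and the value is (1)·(4/5) + 2 = 14/5.
For the column player: with q = P(C1), equating Top's and Middle's payoffs gives 2q + 1 = −8q + 10 ⇒ q = 9/10.

14/5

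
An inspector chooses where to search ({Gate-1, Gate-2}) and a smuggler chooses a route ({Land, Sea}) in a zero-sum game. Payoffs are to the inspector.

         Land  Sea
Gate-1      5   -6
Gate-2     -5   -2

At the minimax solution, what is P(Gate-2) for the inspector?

11/14

Row minima: Gate-1 → -6, Gate-2 → -5; maximin = -5.
Column maxima: Land → 5, Sea → -2; minimax = -2.
-5 ≠ -2, so there is no saddle point; optimal play is mixed.
Let the inspector play Gate-1 with probability p. Expected payoff against Land: 5p + (-5)(1−p) = 10p − 5; against Sea: (-6)p + (-2)(1−p) = −4p − 2.
Setting these equal: 10p − 5 = −4p − 2 ⇒ 14p = 3 ⇒ p = 3/14, and the value is (10)·(3/14) − 5 = -20/7.
For the smuggler: with q = P(Land), equating Gate-1's and Gate-2's payoffs gives 11q − 6 = −3q − 2 ⇒ q = 2/7.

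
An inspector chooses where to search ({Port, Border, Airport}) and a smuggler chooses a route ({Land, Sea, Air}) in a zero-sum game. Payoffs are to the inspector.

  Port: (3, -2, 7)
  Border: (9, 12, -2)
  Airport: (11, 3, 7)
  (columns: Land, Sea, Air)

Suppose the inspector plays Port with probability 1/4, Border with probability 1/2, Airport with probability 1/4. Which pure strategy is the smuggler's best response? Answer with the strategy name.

If the smuggler plays Land, the inspector's expected payoff is (1/4)·3 + (1/2)·9 + (1/4)·11 = 8.
If the smuggler plays Sea, the inspector's expected payoff is (1/4)·(-2) + (1/2)·12 + (1/4)·3 = 25/4.
If the smuggler plays Air, the inspector's expected payoff is (1/4)·7 + (1/2)·(-2) + (1/4)·7 = 5/2.
The smuggler minimizes the inspector's payoff; the smallest is 5/2, so the best response is Air.

Air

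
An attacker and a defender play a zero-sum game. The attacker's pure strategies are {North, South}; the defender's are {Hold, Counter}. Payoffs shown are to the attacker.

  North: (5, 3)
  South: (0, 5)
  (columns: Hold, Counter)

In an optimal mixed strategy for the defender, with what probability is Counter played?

5/7

Row minima: North → 3, South → 0; maximin = 3.
Column maxima: Hold → 5, Counter → 5; minimax = 5.
3 ≠ 5, so there is no saddle point; optimal play is mixed.
Let the attacker play North with probability p. Expected payoff against Hold: 5p + 0(1−p) = 5p; against Counter: 3p + 5(1−p) = −2p + 5.
Setting these equal: 5p = −2p + 5 ⇒ 7p = 5 ⇒ p = 5/7, and the value is (5)·(5/7) = 25/7.
For the defender: with q = P(Hold), equating North's and South's payoffs gives 2q + 3 = −5q + 5 ⇒ q = 2/7.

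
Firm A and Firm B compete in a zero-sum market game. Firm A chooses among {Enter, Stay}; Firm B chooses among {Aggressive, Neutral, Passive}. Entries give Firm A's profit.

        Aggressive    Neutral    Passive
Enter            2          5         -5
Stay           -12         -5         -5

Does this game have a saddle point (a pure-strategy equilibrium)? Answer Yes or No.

Row minima: Enter → -5, Stay → -12; maximin = -5.
Column maxima: Aggressive → 2, Neutral → 5, Passive → -5; minimax = -5.
maximin = minimax = -5, so a saddle point exists.

Yes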